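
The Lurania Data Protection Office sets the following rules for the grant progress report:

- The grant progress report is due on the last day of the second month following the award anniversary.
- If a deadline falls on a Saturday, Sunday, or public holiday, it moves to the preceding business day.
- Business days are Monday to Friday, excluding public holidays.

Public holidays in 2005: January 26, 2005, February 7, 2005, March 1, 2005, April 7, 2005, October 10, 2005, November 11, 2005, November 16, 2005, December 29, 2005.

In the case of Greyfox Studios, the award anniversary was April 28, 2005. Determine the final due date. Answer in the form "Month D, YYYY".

The second month after April 28, 2005 is June 2005, whose last day is June 30, 2005.
Since June 30, 2005 is a Thursday and not a holiday, the date is unchanged.
The final due date is June 30, 2005.

June 30, 2005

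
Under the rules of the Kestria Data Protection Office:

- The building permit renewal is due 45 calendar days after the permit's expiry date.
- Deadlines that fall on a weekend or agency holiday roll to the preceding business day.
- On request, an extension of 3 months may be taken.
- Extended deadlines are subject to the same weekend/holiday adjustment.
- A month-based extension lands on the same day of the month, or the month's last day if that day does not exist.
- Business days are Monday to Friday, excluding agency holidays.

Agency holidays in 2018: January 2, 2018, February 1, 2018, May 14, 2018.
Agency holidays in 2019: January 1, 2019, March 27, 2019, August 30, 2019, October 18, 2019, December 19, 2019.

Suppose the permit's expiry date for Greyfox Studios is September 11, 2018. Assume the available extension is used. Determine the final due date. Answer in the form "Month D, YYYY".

January 25, 2019

Trigger date September 11, 2018 + 45 calendar days = October 26, 2018.
October 26, 2018 (Friday) is already a business day.
Add 3 months to October 26, 2018: January 26, 2019.
January 26, 2019 is a Saturday, so it moves to the preceding business day, January 25, 2019 (Friday).
Final deadline: January 25, 2019.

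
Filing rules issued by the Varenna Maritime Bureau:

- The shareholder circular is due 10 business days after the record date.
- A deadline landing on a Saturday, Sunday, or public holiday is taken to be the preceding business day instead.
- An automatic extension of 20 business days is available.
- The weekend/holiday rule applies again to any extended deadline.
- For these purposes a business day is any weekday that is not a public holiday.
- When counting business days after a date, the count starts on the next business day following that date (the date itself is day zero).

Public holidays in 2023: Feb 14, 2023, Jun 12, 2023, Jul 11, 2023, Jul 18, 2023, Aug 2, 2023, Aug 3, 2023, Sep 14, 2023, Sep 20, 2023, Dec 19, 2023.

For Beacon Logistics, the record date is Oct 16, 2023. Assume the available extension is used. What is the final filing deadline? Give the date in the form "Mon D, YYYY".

Counting 10 business days after Oct 16, 2023 (skipping weekends and listed holidays) reaches Oct 30, 2023.
Oct 30, 2023 (Monday) is already a business day.
The 20-business-day extension runs from Oct 30, 2023 to Nov 27, 2023.
Since Nov 27, 2023 is a Monday and not a holiday, the date is unchanged.
The final due date is Nov 27, 2023.

Nov 27, 2023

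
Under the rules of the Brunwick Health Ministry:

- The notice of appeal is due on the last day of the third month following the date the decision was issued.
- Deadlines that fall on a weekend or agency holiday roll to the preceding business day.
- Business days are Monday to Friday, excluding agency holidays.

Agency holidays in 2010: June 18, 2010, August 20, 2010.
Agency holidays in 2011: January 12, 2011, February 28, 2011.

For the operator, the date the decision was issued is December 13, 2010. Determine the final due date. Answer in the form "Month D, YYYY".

March 31, 2011

3 months after December 13, 2010 is March 2011; that month ends on March 31, 2011.
March 31, 2011 is a Thursday and not a listed holiday, so it stands.
The final due date is March 31, 2011.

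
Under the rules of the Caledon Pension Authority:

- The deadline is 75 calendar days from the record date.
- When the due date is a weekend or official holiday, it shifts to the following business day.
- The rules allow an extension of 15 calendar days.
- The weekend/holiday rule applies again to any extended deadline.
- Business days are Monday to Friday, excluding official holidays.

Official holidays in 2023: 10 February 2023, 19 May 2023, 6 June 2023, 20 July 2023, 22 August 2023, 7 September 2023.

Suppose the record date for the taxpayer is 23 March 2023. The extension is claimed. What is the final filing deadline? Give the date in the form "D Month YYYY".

Adding 75 calendar days to 23 March 2023 gives 6 June 2023.
Because 6 June 2023 is a listed holiday, the deadline becomes 7 June 2023 (Wednesday).
With the 15-day extension, 7 June 2023 becomes 22 June 2023.
22 June 2023 (Thursday) is already a business day.
Deadline: 22 June 2023.

22 June 2023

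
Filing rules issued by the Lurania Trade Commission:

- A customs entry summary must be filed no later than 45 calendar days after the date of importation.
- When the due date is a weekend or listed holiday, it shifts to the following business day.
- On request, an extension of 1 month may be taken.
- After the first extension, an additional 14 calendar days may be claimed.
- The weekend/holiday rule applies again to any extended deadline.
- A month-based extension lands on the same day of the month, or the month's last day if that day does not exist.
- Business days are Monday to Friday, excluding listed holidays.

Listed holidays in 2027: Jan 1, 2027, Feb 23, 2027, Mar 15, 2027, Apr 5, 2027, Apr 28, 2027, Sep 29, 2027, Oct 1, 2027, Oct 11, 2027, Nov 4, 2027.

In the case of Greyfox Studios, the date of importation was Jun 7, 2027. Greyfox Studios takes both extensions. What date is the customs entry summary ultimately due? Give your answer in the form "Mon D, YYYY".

Adding 45 calendar days to Jun 7, 2027 gives Jul 22, 2027.
Jul 22, 2027 is a Thursday and not a listed holiday, so it stands.
Applying the 1 month extension: 1 month after Jul 22, 2027 is Aug 22, 2027.
Aug 22, 2027 is a Sunday, so it moves to the next business day, Aug 23, 2027 (Monday).
The 14-calendar-day extension moves the deadline from Aug 23, 2027 to Sep 6, 2027.
Sep 6, 2027 (Monday) is already a business day.
Final deadline: Sep 6, 2027.

Sep 6, 2027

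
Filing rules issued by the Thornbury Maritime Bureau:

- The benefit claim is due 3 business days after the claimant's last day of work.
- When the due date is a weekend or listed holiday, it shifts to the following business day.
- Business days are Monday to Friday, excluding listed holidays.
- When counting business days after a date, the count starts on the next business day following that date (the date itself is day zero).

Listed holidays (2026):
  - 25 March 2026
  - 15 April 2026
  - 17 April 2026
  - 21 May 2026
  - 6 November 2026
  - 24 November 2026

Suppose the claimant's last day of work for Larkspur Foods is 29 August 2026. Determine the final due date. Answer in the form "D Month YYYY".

Counting 3 business days after 29 August 2026 (skipping weekends and listed holidays) reaches 2 September 2026.
2 September 2026 is a Wednesday and not a listed holiday, so it stands.
Final deadline: 2 September 2026.

2 September 2026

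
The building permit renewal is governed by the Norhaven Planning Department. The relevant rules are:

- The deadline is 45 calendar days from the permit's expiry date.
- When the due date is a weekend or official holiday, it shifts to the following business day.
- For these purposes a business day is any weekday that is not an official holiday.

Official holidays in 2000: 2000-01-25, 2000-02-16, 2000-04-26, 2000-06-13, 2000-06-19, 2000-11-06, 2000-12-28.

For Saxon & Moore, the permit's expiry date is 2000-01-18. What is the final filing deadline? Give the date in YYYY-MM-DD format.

45 calendar days after 2000-01-18 is 2000-03-03.
Since 2000-03-03 is a Friday and not a holiday, the date is unchanged.
So the filing is due 2000-03-03.

2000-03-03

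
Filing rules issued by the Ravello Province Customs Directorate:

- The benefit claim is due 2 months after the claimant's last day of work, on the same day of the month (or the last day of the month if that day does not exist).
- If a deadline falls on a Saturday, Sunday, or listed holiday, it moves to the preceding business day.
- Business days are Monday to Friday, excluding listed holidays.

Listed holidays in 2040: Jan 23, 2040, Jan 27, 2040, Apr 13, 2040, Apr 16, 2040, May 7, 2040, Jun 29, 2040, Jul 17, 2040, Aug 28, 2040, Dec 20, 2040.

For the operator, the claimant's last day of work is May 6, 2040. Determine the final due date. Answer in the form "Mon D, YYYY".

2 months from May 6, 2040 is Jul 6, 2040.
Jul 6, 2040 is a Friday and not a listed holiday, so it stands.
Final deadline: Jul 6, 2040.

Jul 6, 2040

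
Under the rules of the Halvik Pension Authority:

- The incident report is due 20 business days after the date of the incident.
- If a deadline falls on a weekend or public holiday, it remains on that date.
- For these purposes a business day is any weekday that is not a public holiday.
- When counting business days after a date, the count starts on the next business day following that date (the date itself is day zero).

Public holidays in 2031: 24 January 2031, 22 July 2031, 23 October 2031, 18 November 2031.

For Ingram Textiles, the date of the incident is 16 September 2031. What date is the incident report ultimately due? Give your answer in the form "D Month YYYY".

20 business days after 16 September 2031, excluding weekends and holidays, is 14 October 2031.
No adjustment is made for weekends or holidays, so 14 October 2031 stands.
Final deadline: 14 October 2031.

14 October 2031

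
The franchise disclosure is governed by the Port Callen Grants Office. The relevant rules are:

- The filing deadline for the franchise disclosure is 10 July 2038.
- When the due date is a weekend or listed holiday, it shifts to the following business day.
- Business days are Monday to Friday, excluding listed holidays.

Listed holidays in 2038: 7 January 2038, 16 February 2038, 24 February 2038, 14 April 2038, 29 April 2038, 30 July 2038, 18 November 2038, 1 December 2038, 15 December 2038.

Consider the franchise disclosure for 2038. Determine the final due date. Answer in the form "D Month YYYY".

12 July 2038

The stated deadline is 10 July 2038.
10 July 2038 is a Saturday; the next business day is 12 July 2038 (Monday).
Final deadline: 12 July 2038.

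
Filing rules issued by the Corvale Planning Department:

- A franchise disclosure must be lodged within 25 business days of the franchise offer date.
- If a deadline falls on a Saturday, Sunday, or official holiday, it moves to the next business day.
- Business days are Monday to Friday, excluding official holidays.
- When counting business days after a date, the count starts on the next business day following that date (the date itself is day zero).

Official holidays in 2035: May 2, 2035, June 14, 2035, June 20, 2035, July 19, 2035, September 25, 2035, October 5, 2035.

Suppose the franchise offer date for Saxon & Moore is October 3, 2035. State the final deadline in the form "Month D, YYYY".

Starting the day after October 3, 2035 and counting 25 business days lands on November 8, 2035.
November 8, 2035 falls on a Thursday, which is a business day, so no adjustment is needed.
The final due date is November 8, 2035.

November 8, 2035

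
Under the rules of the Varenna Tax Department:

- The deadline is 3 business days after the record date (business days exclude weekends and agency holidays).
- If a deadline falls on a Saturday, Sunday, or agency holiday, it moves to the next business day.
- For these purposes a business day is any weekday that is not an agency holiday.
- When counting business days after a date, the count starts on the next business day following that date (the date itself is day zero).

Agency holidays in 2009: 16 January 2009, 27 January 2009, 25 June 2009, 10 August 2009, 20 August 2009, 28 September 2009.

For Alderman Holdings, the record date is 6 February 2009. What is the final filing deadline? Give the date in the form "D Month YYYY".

11 February 2009

3 business days after 6 February 2009, excluding weekends and holidays, is 11 February 2009.
11 February 2009 is a Wednesday and not a listed holiday, so it stands.
The final due date is 11 February 2009.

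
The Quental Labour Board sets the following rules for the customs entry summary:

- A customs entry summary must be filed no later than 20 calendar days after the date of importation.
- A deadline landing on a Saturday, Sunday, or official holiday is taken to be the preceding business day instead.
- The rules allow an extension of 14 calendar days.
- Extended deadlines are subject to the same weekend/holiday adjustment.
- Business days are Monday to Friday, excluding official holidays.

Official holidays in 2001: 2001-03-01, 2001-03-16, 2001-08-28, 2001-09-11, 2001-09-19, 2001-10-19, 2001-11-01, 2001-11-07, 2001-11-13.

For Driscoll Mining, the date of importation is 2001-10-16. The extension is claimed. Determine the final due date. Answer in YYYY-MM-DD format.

20 calendar days after 2001-10-16 is 2001-11-05.
2001-11-05 falls on a Monday, which is a business day, so no adjustment is needed.
Applying the 14-calendar-day extension: 2001-11-05 + 14 days = 2001-11-19.
2001-11-19 is a Monday and not a listed holiday, so it stands.
So the filing is due 2001-11-19.

2001-11-19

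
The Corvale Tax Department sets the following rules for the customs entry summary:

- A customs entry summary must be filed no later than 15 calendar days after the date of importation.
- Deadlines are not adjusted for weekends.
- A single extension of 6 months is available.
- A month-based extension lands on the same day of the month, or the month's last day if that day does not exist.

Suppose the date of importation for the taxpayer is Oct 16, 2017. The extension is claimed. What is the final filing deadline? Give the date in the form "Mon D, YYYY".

Trigger date Oct 16, 2017 + 15 calendar days = Oct 31, 2017.
No adjustment is made for weekends or holidays, so Oct 31, 2017 stands.
The 6 months extension carries Oct 31, 2017 to Apr 30, 2018 (day 31 does not exist in April, so the month's last day is used).
No adjustment is made for weekends or holidays, so Apr 30, 2018 stands.
Deadline: Apr 30, 2018.

Apr 30, 2018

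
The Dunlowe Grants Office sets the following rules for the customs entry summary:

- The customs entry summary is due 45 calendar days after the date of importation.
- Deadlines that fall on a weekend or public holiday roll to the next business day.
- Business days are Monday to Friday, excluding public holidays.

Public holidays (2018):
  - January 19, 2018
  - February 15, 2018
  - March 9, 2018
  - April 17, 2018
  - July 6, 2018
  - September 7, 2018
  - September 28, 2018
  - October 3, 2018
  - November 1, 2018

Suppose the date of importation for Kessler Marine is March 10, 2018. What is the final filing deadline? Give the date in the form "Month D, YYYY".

Adding 45 calendar days to March 10, 2018 gives April 24, 2018.
April 24, 2018 (Tuesday) is already a business day.
So the filing is due April 24, 2018.

April 24, 2018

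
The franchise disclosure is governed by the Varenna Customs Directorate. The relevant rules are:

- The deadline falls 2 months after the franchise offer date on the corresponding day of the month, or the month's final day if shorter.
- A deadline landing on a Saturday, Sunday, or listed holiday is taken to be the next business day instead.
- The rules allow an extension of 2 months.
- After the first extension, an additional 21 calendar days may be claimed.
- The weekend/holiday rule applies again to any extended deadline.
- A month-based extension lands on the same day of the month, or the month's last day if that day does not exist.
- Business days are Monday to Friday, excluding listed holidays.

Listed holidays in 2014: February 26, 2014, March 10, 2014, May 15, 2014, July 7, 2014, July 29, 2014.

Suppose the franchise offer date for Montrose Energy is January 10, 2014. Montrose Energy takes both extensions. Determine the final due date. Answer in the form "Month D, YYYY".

2 months from January 10, 2014 is March 10, 2014.
March 10, 2014 falls on a listed holiday. Rolling to the next business day gives March 11, 2014, a Tuesday.
The 2 months extension carries March 11, 2014 to May 11, 2014.
May 11, 2014 is a Sunday; the next business day is May 12, 2014 (Monday).
Applying the 21-calendar-day extension: May 12, 2014 + 21 days = June 2, 2014.
June 2, 2014 (Monday) is already a business day.
So the filing is due June 2, 2014.

June 2, 2014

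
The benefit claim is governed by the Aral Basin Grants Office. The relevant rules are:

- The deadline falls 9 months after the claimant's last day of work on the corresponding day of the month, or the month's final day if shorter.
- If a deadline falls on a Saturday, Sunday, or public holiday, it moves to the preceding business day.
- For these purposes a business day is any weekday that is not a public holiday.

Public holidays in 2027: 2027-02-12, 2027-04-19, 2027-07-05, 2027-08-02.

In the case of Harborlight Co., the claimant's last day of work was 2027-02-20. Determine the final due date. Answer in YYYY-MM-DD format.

9 months after 2027-02-20, on the same day of the month, is 2027-11-20.
2027-11-20 falls on a Saturday. Rolling to the preceding business day gives 2027-11-19, a Friday.
Deadline: 2027-11-19.

2027-11-19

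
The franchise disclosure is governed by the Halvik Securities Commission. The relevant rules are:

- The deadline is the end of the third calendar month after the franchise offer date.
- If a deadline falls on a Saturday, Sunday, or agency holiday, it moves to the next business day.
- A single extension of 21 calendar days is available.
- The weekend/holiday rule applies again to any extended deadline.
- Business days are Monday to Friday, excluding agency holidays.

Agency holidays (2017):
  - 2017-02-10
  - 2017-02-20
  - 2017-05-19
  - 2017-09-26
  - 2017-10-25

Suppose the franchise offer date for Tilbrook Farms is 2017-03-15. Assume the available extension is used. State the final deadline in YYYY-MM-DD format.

The third month after 2017-03-15 is June 2017, whose last day is 2017-06-30.
2017-06-30 falls on a Friday, which is a business day, so no adjustment is needed.
Applying the 21-calendar-day extension: 2017-06-30 + 21 days = 2017-07-21.
Since 2017-07-21 is a Friday and not a holiday, the date is unchanged.
So the filing is due 2017-07-21.

2017-07-21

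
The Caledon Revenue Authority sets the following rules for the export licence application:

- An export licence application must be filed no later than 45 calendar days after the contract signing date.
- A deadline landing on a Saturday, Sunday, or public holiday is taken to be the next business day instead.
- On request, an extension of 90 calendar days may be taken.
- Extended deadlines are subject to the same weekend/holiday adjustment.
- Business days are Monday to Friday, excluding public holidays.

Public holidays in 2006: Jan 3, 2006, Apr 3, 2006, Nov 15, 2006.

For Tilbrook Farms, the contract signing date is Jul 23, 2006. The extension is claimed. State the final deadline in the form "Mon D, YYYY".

Dec 5, 2006

From Jul 23, 2006, 45 calendar days later is Sep 6, 2006.
Sep 6, 2006 (Wednesday) is already a business day.
Applying the 90-calendar-day extension: Sep 6, 2006 + 90 days = Dec 5, 2006.
Since Dec 5, 2006 is a Tuesday and not a holiday, the date is unchanged.
Final deadline: Dec 5, 2006.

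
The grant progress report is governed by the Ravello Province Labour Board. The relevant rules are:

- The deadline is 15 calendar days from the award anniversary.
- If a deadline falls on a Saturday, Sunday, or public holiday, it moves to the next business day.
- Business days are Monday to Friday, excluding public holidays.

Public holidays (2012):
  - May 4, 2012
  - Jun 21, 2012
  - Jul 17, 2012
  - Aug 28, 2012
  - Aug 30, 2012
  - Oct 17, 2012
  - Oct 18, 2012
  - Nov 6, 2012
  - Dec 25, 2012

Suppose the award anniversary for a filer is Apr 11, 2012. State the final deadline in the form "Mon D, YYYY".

Apr 26, 2012

Adding 15 calendar days to Apr 11, 2012 gives Apr 26, 2012.
Since Apr 26, 2012 is a Thursday and not a holiday, the date is unchanged.
Deadline: Apr 26, 2012.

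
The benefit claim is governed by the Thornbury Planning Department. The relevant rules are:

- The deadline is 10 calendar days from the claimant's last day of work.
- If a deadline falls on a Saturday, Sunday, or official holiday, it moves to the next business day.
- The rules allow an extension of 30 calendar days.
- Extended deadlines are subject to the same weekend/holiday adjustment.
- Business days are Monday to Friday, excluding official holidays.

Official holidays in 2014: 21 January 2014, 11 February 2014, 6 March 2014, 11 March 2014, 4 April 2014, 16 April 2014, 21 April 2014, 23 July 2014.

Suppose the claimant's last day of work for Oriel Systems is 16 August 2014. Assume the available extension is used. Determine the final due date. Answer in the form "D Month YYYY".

Trigger date 16 August 2014 + 10 calendar days = 26 August 2014.
26 August 2014 is a Tuesday and not a listed holiday, so it stands.
Applying the 30-calendar-day extension: 26 August 2014 + 30 days = 25 September 2014.
25 September 2014 is a Thursday and not a listed holiday, so it stands.
The final due date is 25 September 2014.

25 September 2014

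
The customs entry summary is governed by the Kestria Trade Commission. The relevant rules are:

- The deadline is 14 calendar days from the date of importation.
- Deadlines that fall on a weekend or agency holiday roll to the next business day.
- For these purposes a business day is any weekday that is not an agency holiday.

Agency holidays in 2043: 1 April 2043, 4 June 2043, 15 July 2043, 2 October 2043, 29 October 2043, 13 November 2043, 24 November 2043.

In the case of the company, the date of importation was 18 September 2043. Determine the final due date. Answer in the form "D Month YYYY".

5 October 2043

Trigger date 18 September 2043 + 14 calendar days = 2 October 2043.
2 October 2043 is a listed holiday, so it moves to the next business day, 5 October 2043 (Monday).
The final due date is 5 October 2043.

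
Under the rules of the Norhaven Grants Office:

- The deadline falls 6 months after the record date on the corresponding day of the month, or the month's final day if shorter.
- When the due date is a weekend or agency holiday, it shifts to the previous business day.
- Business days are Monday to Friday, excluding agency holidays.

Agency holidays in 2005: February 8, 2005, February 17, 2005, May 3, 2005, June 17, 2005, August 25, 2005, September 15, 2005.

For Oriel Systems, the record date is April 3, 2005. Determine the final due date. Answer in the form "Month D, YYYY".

Moving 6 months forward from April 3, 2005 on the corresponding day gives October 3, 2005.
October 3, 2005 falls on a Monday, which is a business day, so no adjustment is needed.
The final due date is October 3, 2005.

October 3, 2005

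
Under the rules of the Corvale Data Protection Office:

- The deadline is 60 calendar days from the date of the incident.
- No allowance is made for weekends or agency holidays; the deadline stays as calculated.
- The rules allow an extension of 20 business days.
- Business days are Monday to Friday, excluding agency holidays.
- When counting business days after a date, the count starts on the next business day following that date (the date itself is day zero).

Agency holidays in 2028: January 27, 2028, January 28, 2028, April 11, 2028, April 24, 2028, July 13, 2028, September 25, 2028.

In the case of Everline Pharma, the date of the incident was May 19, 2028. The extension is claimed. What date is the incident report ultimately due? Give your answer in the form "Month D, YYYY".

Adding 60 calendar days to May 19, 2028 gives July 18, 2028.
July 18, 2028 is a Tuesday; no weekend or holiday adjustment applies.
Applying the 20-business-day extension: 20 business days after July 18, 2028 is August 15, 2028.
No adjustment is made for weekends or holidays, so August 15, 2028 stands.
The final due date is August 15, 2028.

August 15, 2028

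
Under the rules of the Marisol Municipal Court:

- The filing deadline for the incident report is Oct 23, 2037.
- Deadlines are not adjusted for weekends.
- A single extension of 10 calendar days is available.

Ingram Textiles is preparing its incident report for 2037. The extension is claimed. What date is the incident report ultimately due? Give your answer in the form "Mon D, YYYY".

Start from the fixed due date, Oct 23, 2037.
No adjustment is made for weekends or holidays, so Oct 23, 2037 stands.
Add the 10 calendar-day extension to Oct 23, 2037: Nov 2, 2037.
No adjustment is made for weekends or holidays, so Nov 2, 2037 stands.
The final due date is Nov 2, 2037.

Nov 2, 2037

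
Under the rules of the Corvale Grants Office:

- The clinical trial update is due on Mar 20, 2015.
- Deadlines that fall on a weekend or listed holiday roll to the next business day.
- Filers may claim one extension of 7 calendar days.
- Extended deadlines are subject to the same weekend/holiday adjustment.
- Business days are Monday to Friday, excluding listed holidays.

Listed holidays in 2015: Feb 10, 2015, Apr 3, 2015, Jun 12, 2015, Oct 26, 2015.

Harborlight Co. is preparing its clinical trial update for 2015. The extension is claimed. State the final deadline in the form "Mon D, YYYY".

The stated deadline is Mar 20, 2015.
Mar 20, 2015 is a Friday and not a listed holiday, so it stands.
With the 7-day extension, Mar 20, 2015 becomes Mar 27, 2015.
Mar 27, 2015 is a Friday and not a listed holiday, so it stands.
Final deadline: Mar 27, 2015.

Mar 27, 2015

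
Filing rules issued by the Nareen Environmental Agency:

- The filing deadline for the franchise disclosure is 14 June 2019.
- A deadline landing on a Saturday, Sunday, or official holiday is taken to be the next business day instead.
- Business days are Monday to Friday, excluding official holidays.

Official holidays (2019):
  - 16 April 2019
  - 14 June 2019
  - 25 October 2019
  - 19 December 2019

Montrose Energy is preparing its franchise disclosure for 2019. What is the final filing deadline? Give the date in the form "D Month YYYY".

17 June 2019

The stated deadline is 14 June 2019.
Because 14 June 2019 is a listed holiday, the deadline becomes 17 June 2019 (Monday).
Deadline: 17 June 2019.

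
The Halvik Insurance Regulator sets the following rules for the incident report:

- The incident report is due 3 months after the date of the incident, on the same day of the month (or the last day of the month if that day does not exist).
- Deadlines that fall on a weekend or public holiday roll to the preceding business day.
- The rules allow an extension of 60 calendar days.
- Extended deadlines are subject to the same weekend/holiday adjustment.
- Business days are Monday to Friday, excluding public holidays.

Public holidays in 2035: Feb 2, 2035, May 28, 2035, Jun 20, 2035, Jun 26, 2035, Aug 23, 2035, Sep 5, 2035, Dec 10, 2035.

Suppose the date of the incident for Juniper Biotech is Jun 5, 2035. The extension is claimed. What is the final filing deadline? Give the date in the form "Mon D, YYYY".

3 months after Jun 5, 2035, on the same day of the month, is Sep 5, 2035.
Sep 5, 2035 is a listed holiday, so it moves to the preceding business day, Sep 4, 2035 (Tuesday).
The 60-calendar-day extension moves the deadline from Sep 4, 2035 to Nov 3, 2035.
Nov 3, 2035 is a Saturday, so it moves to the preceding business day, Nov 2, 2035 (Friday).
The final due date is Nov 2, 2035.

Nov 2, 2035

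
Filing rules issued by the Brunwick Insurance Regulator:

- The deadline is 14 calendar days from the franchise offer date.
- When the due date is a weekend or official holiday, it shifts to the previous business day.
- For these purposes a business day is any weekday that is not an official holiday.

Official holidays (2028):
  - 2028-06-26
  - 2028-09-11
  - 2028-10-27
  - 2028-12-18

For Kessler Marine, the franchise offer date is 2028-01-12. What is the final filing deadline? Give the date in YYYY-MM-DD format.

Adding 14 calendar days to 2028-01-12 gives 2028-01-26.
2028-01-26 (Wednesday) is already a business day.
So the filing is due 2028-01-26.

2028-01-26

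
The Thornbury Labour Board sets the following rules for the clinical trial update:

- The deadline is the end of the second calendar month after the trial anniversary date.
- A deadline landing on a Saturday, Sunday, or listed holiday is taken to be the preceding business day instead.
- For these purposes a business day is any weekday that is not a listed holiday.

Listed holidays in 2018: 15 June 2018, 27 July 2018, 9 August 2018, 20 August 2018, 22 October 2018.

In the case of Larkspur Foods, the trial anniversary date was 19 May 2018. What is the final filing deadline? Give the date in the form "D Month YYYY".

31 July 2018

2 months after 19 May 2018 falls in July 2018; the last day of that month is 31 July 2018.
31 July 2018 falls on a Tuesday, which is a business day, so no adjustment is needed.
Deadline: 31 July 2018.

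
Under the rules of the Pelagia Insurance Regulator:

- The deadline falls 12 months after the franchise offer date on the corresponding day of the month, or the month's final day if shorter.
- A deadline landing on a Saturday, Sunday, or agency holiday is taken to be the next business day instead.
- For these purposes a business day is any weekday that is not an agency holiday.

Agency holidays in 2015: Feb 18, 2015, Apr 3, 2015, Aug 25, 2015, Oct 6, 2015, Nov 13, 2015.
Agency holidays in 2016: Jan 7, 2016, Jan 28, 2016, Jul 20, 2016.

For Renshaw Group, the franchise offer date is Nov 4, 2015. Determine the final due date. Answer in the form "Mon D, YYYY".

12 months after Nov 4, 2015, on the same day of the month, is Nov 4, 2016.
Since Nov 4, 2016 is a Friday and not a holiday, the date is unchanged.
So the filing is due Nov 4, 2016.

Nov 4, 2016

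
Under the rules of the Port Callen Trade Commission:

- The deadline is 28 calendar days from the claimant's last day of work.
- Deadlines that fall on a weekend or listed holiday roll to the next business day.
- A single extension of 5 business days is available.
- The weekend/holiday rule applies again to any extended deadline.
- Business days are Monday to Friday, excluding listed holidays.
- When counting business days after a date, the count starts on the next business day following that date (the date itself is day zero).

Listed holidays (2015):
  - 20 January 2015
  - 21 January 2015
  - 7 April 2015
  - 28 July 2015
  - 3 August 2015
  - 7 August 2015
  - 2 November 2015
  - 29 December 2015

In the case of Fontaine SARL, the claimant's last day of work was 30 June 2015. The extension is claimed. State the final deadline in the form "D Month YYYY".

28 calendar days after 30 June 2015 is 28 July 2015.
Because 28 July 2015 is a listed holiday, the deadline becomes 29 July 2015 (Wednesday).
Applying the 5-business-day extension: 5 business days after 29 July 2015 is 6 August 2015.
6 August 2015 (Thursday) is already a business day.
So the filing is due 6 August 2015.

6 August 2015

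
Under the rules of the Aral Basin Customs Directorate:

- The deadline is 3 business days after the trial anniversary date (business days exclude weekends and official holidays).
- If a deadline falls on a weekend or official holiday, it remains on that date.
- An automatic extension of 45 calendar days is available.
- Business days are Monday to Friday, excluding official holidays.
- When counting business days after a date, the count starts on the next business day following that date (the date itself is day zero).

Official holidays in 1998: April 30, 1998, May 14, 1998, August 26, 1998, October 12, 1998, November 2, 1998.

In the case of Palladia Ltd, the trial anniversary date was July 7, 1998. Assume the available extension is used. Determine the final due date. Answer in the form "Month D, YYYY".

August 24, 1998

Starting the day after July 7, 1998 and counting 3 business days lands on July 10, 1998.
July 10, 1998 falls on a Friday. The rules make no weekend/holiday allowance, so it remains July 10, 1998.
Add the 45 calendar-day extension to July 10, 1998: August 24, 1998.
No adjustment is made for weekends or holidays, so August 24, 1998 stands.
The final due date is August 24, 1998.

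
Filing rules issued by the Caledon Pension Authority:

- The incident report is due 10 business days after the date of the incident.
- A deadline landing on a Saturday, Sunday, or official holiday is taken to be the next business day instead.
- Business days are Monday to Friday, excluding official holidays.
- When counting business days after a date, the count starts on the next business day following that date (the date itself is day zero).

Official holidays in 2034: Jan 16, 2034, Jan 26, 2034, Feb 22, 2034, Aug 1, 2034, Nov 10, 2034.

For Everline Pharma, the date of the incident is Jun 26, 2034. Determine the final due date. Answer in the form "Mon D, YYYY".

Jul 10, 2034

Starting the day after Jun 26, 2034 and counting 10 business days lands on Jul 10, 2034.
Since Jul 10, 2034 is a Monday and not a holiday, the date is unchanged.
Final deadline: Jul 10, 2034.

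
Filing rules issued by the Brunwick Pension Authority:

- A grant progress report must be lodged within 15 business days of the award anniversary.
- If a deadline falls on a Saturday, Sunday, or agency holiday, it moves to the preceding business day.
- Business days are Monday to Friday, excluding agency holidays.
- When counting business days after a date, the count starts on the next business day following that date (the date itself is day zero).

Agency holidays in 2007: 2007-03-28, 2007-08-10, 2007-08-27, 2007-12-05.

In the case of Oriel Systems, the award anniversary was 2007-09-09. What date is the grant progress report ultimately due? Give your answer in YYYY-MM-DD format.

15 business days after 2007-09-09, excluding weekends and holidays, is 2007-09-28.
2007-09-28 is a Friday and not a listed holiday, so it stands.
Final deadline: 2007-09-28.

2007-09-28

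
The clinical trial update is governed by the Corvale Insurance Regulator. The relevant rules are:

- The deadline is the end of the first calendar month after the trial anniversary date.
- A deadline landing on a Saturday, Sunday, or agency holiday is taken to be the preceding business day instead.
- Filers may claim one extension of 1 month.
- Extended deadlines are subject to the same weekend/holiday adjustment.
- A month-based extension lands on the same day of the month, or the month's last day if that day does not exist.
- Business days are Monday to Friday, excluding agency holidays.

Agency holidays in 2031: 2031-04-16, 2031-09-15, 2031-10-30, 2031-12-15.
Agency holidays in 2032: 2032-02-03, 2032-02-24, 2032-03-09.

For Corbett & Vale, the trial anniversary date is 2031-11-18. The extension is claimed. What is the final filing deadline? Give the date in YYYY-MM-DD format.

2032-01-30

1 month after 2031-11-18 is December 2031; that month ends on 2031-12-31.
Since 2031-12-31 is a Wednesday and not a holiday, the date is unchanged.
Add 1 month to 2031-12-31: 2032-01-31.
2032-01-31 is a Saturday, so it moves to the preceding business day, 2032-01-30 (Friday).
Final deadline: 2032-01-30.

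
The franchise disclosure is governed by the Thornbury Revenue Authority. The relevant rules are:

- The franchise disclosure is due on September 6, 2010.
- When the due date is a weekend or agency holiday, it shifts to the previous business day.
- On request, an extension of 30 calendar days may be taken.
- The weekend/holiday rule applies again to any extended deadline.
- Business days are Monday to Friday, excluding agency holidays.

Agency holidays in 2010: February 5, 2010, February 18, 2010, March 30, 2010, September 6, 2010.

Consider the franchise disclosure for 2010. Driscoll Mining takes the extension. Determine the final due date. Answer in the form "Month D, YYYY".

October 1, 2010

The statutory due date is September 6, 2010.
Because September 6, 2010 is a listed holiday, the deadline becomes September 3, 2010 (Friday).
The 30-calendar-day extension moves the deadline from September 3, 2010 to October 3, 2010.
October 3, 2010 falls on a Sunday. Rolling to the preceding business day gives October 1, 2010, a Friday.
The final due date is October 1, 2010.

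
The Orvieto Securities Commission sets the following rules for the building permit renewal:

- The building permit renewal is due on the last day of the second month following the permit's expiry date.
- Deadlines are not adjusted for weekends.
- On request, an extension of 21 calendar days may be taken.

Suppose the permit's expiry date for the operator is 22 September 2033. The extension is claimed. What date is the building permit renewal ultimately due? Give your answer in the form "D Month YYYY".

21 December 2033

The second month after 22 September 2033 is November 2033, whose last day is 30 November 2033.
30 November 2033 is a Wednesday; no weekend or holiday adjustment applies.
Add the 21 calendar-day extension to 30 November 2033: 21 December 2033.
21 December 2033 is a Wednesday; no weekend or holiday adjustment applies.
So the filing is due 21 December 2033.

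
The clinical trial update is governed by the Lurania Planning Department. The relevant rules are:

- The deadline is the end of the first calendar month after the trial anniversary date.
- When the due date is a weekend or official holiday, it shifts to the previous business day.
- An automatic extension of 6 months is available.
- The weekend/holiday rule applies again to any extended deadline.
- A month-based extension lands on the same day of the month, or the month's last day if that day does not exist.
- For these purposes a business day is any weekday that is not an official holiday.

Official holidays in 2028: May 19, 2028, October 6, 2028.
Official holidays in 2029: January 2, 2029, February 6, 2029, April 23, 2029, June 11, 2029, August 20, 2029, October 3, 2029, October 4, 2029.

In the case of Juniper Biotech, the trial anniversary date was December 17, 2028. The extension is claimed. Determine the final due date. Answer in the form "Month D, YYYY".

July 31, 2029

The first month after December 17, 2028 is January 2029, whose last day is January 31, 2029.
January 31, 2029 falls on a Wednesday, which is a business day, so no adjustment is needed.
Add 6 months to January 31, 2029: July 31, 2029.
July 31, 2029 is a Tuesday and not a listed holiday, so it stands.
So the filing is due July 31, 2029.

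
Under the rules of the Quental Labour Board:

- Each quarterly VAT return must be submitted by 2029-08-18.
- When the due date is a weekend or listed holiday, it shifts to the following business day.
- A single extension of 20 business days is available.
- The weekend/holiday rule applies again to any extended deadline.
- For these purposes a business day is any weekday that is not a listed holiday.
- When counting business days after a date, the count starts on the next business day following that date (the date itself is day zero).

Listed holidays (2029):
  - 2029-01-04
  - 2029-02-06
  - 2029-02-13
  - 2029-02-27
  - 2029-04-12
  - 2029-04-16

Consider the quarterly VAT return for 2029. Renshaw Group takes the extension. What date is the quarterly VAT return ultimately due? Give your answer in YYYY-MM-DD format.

The stated deadline is 2029-08-18.
Because 2029-08-18 is a Saturday, the deadline becomes 2029-08-20 (Monday).
The 20-business-day extension runs from 2029-08-20 to 2029-09-17.
2029-09-17 (Monday) is already a business day.
The final due date is 2029-09-17.

2029-09-17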